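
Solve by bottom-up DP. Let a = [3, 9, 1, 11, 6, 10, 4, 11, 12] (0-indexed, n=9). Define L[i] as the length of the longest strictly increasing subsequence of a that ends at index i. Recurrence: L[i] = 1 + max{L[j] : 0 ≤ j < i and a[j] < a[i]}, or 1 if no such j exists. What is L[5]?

   i    0    1    2    3    4    5    6    7    8
a[i]    3    9    1   11    6   10    4   11   12
L[i]    1    2    1    3    2    3    2    4    5

3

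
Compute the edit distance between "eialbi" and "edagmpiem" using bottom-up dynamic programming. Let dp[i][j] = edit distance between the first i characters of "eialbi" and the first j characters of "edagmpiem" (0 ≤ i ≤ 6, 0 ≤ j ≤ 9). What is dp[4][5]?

3

   ''  e  d  a  g  m  p  i  e  m
''  0  1  2  3  4  5  6  7  8  9
 e  1  0  1  2  3  4  5  6  7  8
 i  2  1  1  2  3  4  5  5  6  7
 a  3  2  2  1  2  3  4  5  6  7
 l  4  3  3  2  2  3  4  5  6  7
 b  5  4  4  3  3  3  4  5  6  7
 i  6  5  5  4  4  4  4  4  5  6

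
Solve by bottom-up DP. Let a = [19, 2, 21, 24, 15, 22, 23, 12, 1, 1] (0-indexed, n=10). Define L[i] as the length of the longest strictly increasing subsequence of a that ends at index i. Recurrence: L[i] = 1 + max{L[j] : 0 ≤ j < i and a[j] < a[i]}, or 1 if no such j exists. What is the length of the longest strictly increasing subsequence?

   i    0    1    2    3    4    5    6    7    8    9
a[i]   19    2   21   24   15   22   23   12    1    1
L[i]    1    1    2    3    2    3    4    2    1    1

4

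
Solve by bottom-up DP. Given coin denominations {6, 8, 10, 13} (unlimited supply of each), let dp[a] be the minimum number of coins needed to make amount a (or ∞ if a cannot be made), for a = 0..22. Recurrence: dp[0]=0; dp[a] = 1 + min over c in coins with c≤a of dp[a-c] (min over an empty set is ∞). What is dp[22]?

3

 a  0  1  2  3  4  5  6  7  8  9 10 11 12 13 14 15 16 17 18 19 20 21 22
dp  0  -  -  -  -  -  1  -  1  -  1  -  2  1  2  -  2  -  2  2  2  2  3
(- denotes ∞ / unreachable)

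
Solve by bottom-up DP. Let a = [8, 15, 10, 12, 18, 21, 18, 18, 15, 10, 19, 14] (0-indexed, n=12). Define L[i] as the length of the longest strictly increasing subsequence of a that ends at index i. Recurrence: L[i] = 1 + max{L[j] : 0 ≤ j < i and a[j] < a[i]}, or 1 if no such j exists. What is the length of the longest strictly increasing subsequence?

   i    0    1    2    3    4    5    6    7    8    9   10   11
a[i]    8   15   10   12   18   21   18   18   15   10   19   14
L[i]    1    2    2    3    4    5    4    4    4    2    5    4

5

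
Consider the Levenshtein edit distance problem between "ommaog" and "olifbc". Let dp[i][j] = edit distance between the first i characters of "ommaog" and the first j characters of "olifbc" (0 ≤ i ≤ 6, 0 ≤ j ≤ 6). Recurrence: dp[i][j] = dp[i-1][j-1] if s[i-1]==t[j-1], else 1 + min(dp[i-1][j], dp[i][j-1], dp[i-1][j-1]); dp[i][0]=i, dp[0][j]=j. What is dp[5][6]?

   ''  o  l  i  f  b  c
''  0  1  2  3  4  5  6
 o  1  0  1  2  3  4  5
 m  2  1  1  2  3  4  5
 m  3  2  2  2  3  4  5
 a  4  3  3  3  3  4  5
 o  5  4  4  4  4  4  5
 g  6  5  5  5  5  5  5

5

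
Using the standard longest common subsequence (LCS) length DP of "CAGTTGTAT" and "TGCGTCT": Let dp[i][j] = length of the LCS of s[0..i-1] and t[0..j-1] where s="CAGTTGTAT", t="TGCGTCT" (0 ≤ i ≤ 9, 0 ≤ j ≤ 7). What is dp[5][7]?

4

   ''  T  G  C  G  T  C  T
''  0  0  0  0  0  0  0  0
 C  0  0  0  1  1  1  1  1
 A  0  0  0  1  1  1  1  1
 G  0  0  1  1  2  2  2  2
 T  0  1  1  1  2  3  3  3
 T  0  1  1  1  2  3  3  4
 G  0  1  2  2  2  3  3  4
 T  0  1  2  2  2  3  3  4
 A  0  1  2  2  2  3  3  4
 T  0  1  2  2  2  3  3  4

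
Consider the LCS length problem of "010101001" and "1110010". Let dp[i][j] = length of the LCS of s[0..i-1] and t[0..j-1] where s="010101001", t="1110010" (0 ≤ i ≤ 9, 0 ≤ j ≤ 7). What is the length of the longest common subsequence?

   ''  1  1  1  0  0  1  0
''  0  0  0  0  0  0  0  0
 0  0  0  0  0  1  1  1  1
 1  0  1  1  1  1  1  2  2
 0  0  1  1  1  2  2  2  3
 1  0  1  2  2  2  2  3  3
 0  0  1  2  2  3  3  3  4
 1  0  1  2  3  3  3  4  4
 0  0  1  2  3  4  4  4  5
 0  0  1  2  3  4  5  5  5
 1  0  1  2  3  4  5  6  6

6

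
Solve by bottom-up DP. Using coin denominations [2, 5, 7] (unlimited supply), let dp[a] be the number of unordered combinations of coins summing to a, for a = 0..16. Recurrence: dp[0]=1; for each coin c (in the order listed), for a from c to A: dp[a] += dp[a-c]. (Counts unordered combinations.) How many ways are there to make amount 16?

after  coin     0     1     2     3     4     5     6     7     8     9    10    11    12    13    14    15    16
          2     1     0     1     0     1     0     1     0     1     0     1     0     1     0     1     0     1
          5     1     0     1     0     1     1     1     1     1     1     2     1     2     1     2     2     2
          7     1     0     1     0     1     1     1     2     1     2     2     2     3     2     4     3     4

4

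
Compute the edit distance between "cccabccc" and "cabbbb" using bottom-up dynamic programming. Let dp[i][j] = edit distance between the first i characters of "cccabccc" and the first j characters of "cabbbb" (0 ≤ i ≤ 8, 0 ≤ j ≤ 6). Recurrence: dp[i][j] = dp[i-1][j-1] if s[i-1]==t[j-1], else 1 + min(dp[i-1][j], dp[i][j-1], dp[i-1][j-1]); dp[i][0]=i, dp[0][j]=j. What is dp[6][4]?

   ''  c  a  b  b  b  b
''  0  1  2  3  4  5  6
 c  1  0  1  2  3  4  5
 c  2  1  1  2  3  4  5
 c  3  2  2  2  3  4  5
 a  4  3  2  3  3  4  5
 b  5  4  3  2  3  3  4
 c  6  5  4  3  3  4  4
 c  7  6  5  4  4  4  5
 c  8  7  6  5  5  5  5

3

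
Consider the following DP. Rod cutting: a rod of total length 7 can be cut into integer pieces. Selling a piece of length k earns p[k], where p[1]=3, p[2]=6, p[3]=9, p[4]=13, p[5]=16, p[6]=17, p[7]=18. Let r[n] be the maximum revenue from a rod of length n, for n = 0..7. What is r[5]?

16

   n    0    1    2    3    4    5    6    7
r[n]    0    3    6    9   13   16   19   22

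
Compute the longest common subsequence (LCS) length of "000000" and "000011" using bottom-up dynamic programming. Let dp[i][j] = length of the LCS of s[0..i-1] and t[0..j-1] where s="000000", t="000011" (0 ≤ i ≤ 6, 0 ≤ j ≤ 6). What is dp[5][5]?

4

   ''  0  0  0  0  1  1
''  0  0  0  0  0  0  0
 0  0  1  1  1  1  1  1
 0  0  1  2  2  2  2  2
 0  0  1  2  3  3  3  3
 0  0  1  2  3  4  4  4
 0  0  1  2  3  4  4  4
 0  0  1  2  3  4  4  4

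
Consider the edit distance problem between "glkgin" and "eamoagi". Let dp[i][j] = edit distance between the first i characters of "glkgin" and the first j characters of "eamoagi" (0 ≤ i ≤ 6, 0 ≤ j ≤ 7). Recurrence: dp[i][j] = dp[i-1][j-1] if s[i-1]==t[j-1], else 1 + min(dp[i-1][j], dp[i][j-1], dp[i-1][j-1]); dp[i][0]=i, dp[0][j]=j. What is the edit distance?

6

   ''  e  a  m  o  a  g  i
''  0  1  2  3  4  5  6  7
 g  1  1  2  3  4  5  5  6
 l  2  2  2  3  4  5  6  6
 k  3  3  3  3  4  5  6  7
 g  4  4  4  4  4  5  5  6
 i  5  5  5  5  5  5  6  5
 n  6  6  6  6  6  6  6  6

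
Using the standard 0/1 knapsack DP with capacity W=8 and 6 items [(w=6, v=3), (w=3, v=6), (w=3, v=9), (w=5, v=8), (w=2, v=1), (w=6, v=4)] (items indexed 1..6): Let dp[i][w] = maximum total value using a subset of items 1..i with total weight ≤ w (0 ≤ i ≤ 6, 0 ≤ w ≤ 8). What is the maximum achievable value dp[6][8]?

17

i\w   0   1   2   3   4   5   6   7   8
  0   0   0   0   0   0   0   0   0   0
  1   0   0   0   0   0   0   3   3   3
  2   0   0   0   6   6   6   6   6   6
  3   0   0   0   9   9   9  15  15  15
  4   0   0   0   9   9   9  15  15  17
  5   0   0   1   9   9  10  15  15  17
  6   0   0   1   9   9  10  15  15  17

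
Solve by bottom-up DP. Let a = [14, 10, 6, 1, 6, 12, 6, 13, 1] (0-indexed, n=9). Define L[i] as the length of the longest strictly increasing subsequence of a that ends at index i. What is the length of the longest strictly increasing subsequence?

   i    0    1    2    3    4    5    6    7    8
a[i]   14   10    6    1    6   12    6   13    1
L[i]    1    1    1    1    2    3    2    4    1

4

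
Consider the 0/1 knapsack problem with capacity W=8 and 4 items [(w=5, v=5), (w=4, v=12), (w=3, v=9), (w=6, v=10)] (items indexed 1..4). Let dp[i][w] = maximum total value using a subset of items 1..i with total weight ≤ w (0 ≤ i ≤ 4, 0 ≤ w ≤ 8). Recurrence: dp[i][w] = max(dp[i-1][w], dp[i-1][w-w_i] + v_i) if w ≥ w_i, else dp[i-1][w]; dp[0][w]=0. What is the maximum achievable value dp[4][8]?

21

i\w   0   1   2   3   4   5   6   7   8
  0   0   0   0   0   0   0   0   0   0
  1   0   0   0   0   0   5   5   5   5
  2   0   0   0   0  12  12  12  12  12
  3   0   0   0   9  12  12  12  21  21
  4   0   0   0   9  12  12  12  21  21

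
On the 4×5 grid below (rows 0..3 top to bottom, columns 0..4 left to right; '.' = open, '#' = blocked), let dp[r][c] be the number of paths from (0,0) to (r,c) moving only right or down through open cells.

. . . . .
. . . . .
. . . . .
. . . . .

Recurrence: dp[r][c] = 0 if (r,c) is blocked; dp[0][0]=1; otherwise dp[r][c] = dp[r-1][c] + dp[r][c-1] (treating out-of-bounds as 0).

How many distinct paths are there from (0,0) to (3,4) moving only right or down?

35

r\c   0   1   2   3   4
  0   1   1   1   1   1
  1   1   2   3   4   5
  2   1   3   6  10  15
  3   1   4  10  20  35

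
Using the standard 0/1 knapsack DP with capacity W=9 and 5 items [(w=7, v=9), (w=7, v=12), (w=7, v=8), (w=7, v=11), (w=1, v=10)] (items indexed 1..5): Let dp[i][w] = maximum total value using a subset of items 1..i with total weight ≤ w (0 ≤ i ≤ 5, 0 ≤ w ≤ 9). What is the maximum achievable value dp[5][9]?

i\w   0   1   2   3   4   5   6   7   8   9
  0   0   0   0   0   0   0   0   0   0   0
  1   0   0   0   0   0   0   0   9   9   9
  2   0   0   0   0   0   0   0  12  12  12
  3   0   0   0   0   0   0   0  12  12  12
  4   0   0   0   0   0   0   0  12  12  12
  5   0  10  10  10  10  10  10  12  22  22

22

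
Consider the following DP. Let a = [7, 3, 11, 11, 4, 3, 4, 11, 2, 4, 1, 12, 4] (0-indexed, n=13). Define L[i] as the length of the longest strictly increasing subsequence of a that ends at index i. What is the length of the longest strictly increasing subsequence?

   i    0    1    2    3    4    5    6    7    8    9   10   11   12
a[i]    7    3   11   11    4    3    4   11    2    4    1   12    4
L[i]    1    1    2    2    2    1    2    3    1    2    1    4    2

4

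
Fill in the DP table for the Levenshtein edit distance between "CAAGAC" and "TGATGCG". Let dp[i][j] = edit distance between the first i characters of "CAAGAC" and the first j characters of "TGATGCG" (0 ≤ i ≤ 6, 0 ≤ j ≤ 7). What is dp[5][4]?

   ''  T  G  A  T  G  C  G
''  0  1  2  3  4  5  6  7
 C  1  1  2  3  4  5  5  6
 A  2  2  2  2  3  4  5  6
 A  3  3  3  2  3  4  5  6
 G  4  4  3  3  3  3  4  5
 A  5  5  4  3  4  4  4  5
 C  6  6  5  4  4  5  4  5

4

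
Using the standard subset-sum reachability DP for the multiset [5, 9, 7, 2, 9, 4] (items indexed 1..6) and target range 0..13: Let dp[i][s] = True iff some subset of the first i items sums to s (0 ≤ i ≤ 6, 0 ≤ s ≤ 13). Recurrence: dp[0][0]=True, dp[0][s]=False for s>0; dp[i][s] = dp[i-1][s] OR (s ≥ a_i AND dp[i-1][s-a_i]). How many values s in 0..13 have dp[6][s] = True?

i\s   0   1   2   3   4   5   6   7   8   9  10  11  12  13
  0   T   F   F   F   F   F   F   F   F   F   F   F   F   F
  1   T   F   F   F   F   T   F   F   F   F   F   F   F   F
  2   T   F   F   F   F   T   F   F   F   T   F   F   F   F
  3   T   F   F   F   F   T   F   T   F   T   F   F   T   F
  4   T   F   T   F   F   T   F   T   F   T   F   T   T   F
  5   T   F   T   F   F   T   F   T   F   T   F   T   T   F
  6   T   F   T   F   T   T   T   T   F   T   F   T   T   T

10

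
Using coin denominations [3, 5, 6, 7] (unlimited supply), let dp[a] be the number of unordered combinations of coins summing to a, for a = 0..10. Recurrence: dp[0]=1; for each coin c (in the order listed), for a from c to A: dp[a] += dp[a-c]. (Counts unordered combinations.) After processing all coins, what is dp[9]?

2

after  coin     0     1     2     3     4     5     6     7     8     9    10
          3     1     0     0     1     0     0     1     0     0     1     0
          5     1     0     0     1     0     1     1     0     1     1     1
          6     1     0     0     1     0     1     2     0     1     2     1
          7     1     0     0     1     0     1     2     1     1     2     2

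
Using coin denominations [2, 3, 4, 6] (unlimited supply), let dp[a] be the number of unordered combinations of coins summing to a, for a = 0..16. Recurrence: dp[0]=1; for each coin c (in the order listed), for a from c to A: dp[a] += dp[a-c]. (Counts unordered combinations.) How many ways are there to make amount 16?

after  coin     0     1     2     3     4     5     6     7     8     9    10    11    12    13    14    15    16
          2     1     0     1     0     1     0     1     0     1     0     1     0     1     0     1     0     1
          3     1     0     1     1     1     1     2     1     2     2     2     2     3     2     3     3     3
          4     1     0     1     1     2     1     3     2     4     3     5     4     7     5     8     7    10
          6     1     0     1     1     2     1     4     2     5     4     7     5    11     7    13    11    17

17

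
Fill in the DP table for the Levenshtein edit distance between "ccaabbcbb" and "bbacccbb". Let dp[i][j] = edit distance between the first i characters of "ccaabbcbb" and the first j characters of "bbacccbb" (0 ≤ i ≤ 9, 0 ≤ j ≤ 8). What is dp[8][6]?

6

   ''  b  b  a  c  c  c  b  b
''  0  1  2  3  4  5  6  7  8
 c  1  1  2  3  3  4  5  6  7
 c  2  2  2  3  3  3  4  5  6
 a  3  3  3  2  3  4  4  5  6
 a  4  4  4  3  3  4  5  5  6
 b  5  4  4  4  4  4  5  5  5
 b  6  5  4  5  5  5  5  5  5
 c  7  6  5  5  5  5  5  6  6
 b  8  7  6  6  6  6  6  5  6
 b  9  8  7  7  7  7  7  6  5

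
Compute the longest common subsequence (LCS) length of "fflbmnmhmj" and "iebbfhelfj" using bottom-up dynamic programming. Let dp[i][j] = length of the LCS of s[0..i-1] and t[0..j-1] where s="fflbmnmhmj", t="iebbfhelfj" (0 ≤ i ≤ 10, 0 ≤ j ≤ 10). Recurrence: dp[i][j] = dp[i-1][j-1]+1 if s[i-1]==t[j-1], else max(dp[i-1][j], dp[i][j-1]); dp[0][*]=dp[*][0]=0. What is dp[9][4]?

1

   ''  i  e  b  b  f  h  e  l  f  j
''  0  0  0  0  0  0  0  0  0  0  0
 f  0  0  0  0  0  1  1  1  1  1  1
 f  0  0  0  0  0  1  1  1  1  2  2
 l  0  0  0  0  0  1  1  1  2  2  2
 b  0  0  0  1  1  1  1  1  2  2  2
 m  0  0  0  1  1  1  1  1  2  2  2
 n  0  0  0  1  1  1  1  1  2  2  2
 m  0  0  0  1  1  1  1  1  2  2  2
 h  0  0  0  1  1  1  2  2  2  2  2
 m  0  0  0  1  1  1  2  2  2  2  2
 j  0  0  0  1  1  1  2  2  2  2  3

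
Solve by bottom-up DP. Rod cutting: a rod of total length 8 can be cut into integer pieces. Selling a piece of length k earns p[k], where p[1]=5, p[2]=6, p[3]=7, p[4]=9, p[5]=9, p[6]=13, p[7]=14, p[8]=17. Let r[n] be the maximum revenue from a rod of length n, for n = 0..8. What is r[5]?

25

   n    0    1    2    3    4    5    6    7    8
r[n]    0    5   10   15   20   25   30   35   40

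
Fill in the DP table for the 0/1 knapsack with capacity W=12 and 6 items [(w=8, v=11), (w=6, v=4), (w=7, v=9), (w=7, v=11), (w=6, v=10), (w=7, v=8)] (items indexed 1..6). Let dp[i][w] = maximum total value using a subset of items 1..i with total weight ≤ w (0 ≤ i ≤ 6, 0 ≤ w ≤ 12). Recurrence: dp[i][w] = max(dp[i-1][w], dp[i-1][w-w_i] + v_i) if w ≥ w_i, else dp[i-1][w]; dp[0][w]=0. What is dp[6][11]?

11

i\w   0   1   2   3   4   5   6   7   8   9  10  11  12
  0   0   0   0   0   0   0   0   0   0   0   0   0   0
  1   0   0   0   0   0   0   0   0  11  11  11  11  11
  2   0   0   0   0   0   0   4   4  11  11  11  11  11
  3   0   0   0   0   0   0   4   9  11  11  11  11  11
  4   0   0   0   0   0   0   4  11  11  11  11  11  11
  5   0   0   0   0   0   0  10  11  11  11  11  11  14
  6   0   0   0   0   0   0  10  11  11  11  11  11  14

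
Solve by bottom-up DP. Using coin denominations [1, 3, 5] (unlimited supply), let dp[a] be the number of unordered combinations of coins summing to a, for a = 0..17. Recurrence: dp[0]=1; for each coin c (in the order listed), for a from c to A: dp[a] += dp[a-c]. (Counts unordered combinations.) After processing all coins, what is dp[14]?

after  coin     0     1     2     3     4     5     6     7     8     9    10    11    12    13    14    15    16    17
          1     1     1     1     1     1     1     1     1     1     1     1     1     1     1     1     1     1     1
          3     1     1     1     2     2     2     3     3     3     4     4     4     5     5     5     6     6     6
          5     1     1     1     2     2     3     4     4     5     6     7     8     9    10    11    13    14    15

11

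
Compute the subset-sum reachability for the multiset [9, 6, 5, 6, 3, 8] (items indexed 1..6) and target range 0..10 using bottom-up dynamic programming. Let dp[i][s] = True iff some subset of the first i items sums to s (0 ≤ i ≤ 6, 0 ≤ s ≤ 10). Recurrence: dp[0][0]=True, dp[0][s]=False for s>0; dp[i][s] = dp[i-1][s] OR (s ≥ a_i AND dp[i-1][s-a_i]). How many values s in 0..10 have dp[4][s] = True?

4

i\s   0   1   2   3   4   5   6   7   8   9  10
  0   T   F   F   F   F   F   F   F   F   F   F
  1   T   F   F   F   F   F   F   F   F   T   F
  2   T   F   F   F   F   F   T   F   F   T   F
  3   T   F   F   F   F   T   T   F   F   T   F
  4   T   F   F   F   F   T   T   F   F   T   F
  5   T   F   F   T   F   T   T   F   T   T   F
  6   T   F   F   T   F   T   T   F   T   T   F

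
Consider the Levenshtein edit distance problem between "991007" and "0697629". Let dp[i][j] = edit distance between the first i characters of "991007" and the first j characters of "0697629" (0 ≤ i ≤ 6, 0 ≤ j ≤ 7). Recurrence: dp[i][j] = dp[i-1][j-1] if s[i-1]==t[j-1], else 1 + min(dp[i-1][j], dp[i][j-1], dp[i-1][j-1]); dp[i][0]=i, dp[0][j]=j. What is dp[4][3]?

4

   ''  0  6  9  7  6  2  9
''  0  1  2  3  4  5  6  7
 9  1  1  2  2  3  4  5  6
 9  2  2  2  2  3  4  5  5
 1  3  3  3  3  3  4  5  6
 0  4  3  4  4  4  4  5  6
 0  5  4  4  5  5  5  5  6
 7  6  5  5  5  5  6  6  6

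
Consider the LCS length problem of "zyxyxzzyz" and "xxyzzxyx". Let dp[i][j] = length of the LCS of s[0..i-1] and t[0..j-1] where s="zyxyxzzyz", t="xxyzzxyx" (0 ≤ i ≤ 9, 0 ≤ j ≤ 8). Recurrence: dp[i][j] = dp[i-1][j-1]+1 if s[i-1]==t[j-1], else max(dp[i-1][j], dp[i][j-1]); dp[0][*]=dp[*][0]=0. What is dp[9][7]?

5

   ''  x  x  y  z  z  x  y  x
''  0  0  0  0  0  0  0  0  0
 z  0  0  0  0  1  1  1  1  1
 y  0  0  0  1  1  1  1  2  2
 x  0  1  1  1  1  1  2  2  3
 y  0  1  1  2  2  2  2  3  3
 x  0  1  2  2  2  2  3  3  4
 z  0  1  2  2  3  3  3  3  4
 z  0  1  2  2  3  4  4  4  4
 y  0  1  2  3  3  4  4  5  5
 z  0  1  2  3  4  4  4  5  5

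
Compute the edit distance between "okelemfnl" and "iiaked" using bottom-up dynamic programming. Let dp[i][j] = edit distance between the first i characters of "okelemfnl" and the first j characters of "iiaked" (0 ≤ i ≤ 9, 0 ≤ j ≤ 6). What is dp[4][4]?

   ''  i  i  a  k  e  d
''  0  1  2  3  4  5  6
 o  1  1  2  3  4  5  6
 k  2  2  2  3  3  4  5
 e  3  3  3  3  4  3  4
 l  4  4  4  4  4  4  4
 e  5  5  5  5  5  4  5
 m  6  6  6  6  6  5  5
 f  7  7  7  7  7  6  6
 n  8  8  8  8  8  7  7
 l  9  9  9  9  9  8  8

4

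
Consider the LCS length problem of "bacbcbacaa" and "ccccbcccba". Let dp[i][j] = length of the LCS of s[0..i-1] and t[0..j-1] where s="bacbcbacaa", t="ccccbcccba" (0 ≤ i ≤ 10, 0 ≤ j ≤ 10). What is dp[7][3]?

   ''  c  c  c  c  b  c  c  c  b  a
''  0  0  0  0  0  0  0  0  0  0  0
 b  0  0  0  0  0  1  1  1  1  1  1
 a  0  0  0  0  0  1  1  1  1  1  2
 c  0  1  1  1  1  1  2  2  2  2  2
 b  0  1  1  1  1  2  2  2  2  3  3
 c  0  1  2  2  2  2  3  3  3  3  3
 b  0  1  2  2  2  3  3  3  3  4  4
 a  0  1  2  2  2  3  3  3  3  4  5
 c  0  1  2  3  3  3  4  4  4  4  5
 a  0  1  2  3  3  3  4  4  4  4  5
 a  0  1  2  3  3  3  4  4  4  4  5

2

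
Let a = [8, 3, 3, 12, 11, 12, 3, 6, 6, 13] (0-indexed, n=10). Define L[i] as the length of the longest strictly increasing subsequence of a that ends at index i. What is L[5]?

3

   i    0    1    2    3    4    5    6    7    8    9
a[i]    8    3    3   12   11   12    3    6    6   13
L[i]    1    1    1    2    2    3    1    2    2    4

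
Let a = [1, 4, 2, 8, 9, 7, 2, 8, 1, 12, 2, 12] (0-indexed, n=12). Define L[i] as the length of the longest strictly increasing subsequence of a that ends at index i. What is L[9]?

   i    0    1    2    3    4    5    6    7    8    9   10   11
a[i]    1    4    2    8    9    7    2    8    1   12    2   12
L[i]    1    2    2    3    4    3    2    4    1    5    2    5

5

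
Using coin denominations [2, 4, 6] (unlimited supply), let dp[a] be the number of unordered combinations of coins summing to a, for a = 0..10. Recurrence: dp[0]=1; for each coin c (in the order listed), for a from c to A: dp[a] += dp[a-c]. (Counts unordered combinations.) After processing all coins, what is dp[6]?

after  coin     0     1     2     3     4     5     6     7     8     9    10
          2     1     0     1     0     1     0     1     0     1     0     1
          4     1     0     1     0     2     0     2     0     3     0     3
          6     1     0     1     0     2     0     3     0     4     0     5

3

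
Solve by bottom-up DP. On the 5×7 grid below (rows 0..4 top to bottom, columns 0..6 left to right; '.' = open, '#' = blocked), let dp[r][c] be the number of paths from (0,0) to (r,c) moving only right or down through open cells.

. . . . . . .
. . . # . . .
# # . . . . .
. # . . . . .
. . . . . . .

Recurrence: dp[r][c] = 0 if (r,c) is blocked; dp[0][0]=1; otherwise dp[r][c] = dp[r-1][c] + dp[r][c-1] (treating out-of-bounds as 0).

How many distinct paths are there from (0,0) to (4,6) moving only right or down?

r\c   0   1   2   3   4   5   6
  0   1   1   1   1   1   1   1
  1   1   2   3   0   1   2   3
  2   0   0   3   3   4   6   9
  3   0   0   3   6  10  16  25
  4   0   0   3   9  19  35  60

60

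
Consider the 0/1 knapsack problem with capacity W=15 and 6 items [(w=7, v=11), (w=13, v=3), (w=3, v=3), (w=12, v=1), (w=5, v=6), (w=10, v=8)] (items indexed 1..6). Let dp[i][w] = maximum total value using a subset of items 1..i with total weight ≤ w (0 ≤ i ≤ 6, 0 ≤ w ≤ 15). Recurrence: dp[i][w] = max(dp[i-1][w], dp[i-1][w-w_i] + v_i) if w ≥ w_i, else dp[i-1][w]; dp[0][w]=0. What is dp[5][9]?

11

i\w   0   1   2   3   4   5   6   7   8   9  10  11  12  13  14  15
  0   0   0   0   0   0   0   0   0   0   0   0   0   0   0   0   0
  1   0   0   0   0   0   0   0  11  11  11  11  11  11  11  11  11
  2   0   0   0   0   0   0   0  11  11  11  11  11  11  11  11  11
  3   0   0   0   3   3   3   3  11  11  11  14  14  14  14  14  14
  4   0   0   0   3   3   3   3  11  11  11  14  14  14  14  14  14
  5   0   0   0   3   3   6   6  11  11  11  14  14  17  17  17  20
  6   0   0   0   3   3   6   6  11  11  11  14  14  17  17  17  20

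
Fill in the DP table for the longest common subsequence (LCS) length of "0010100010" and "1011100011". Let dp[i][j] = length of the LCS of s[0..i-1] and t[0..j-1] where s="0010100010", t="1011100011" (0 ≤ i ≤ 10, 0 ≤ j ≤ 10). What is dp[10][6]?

5

   ''  1  0  1  1  1  0  0  0  1  1
''  0  0  0  0  0  0  0  0  0  0  0
 0  0  0  1  1  1  1  1  1  1  1  1
 0  0  0  1  1  1  1  2  2  2  2  2
 1  0  1  1  2  2  2  2  2  2  3  3
 0  0  1  2  2  2  2  3  3  3  3  3
 1  0  1  2  3  3  3  3  3  3  4  4
 0  0  1  2  3  3  3  4  4  4  4  4
 0  0  1  2  3  3  3  4  5  5  5  5
 0  0  1  2  3  3  3  4  5  6  6  6
 1  0  1  2  3  4  4  4  5  6  7  7
 0  0  1  2  3  4  4  5  5  6  7  7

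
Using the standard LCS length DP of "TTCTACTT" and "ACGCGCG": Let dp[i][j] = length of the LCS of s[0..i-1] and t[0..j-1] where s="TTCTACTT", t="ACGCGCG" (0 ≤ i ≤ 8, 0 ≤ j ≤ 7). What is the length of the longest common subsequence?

2

   ''  A  C  G  C  G  C  G
''  0  0  0  0  0  0  0  0
 T  0  0  0  0  0  0  0  0
 T  0  0  0  0  0  0  0  0
 C  0  0  1  1  1  1  1  1
 T  0  0  1  1  1  1  1  1
 A  0  1  1  1  1  1  1  1
 C  0  1  2  2  2  2  2  2
 T  0  1  2  2  2  2  2  2
 T  0  1  2  2  2  2  2  2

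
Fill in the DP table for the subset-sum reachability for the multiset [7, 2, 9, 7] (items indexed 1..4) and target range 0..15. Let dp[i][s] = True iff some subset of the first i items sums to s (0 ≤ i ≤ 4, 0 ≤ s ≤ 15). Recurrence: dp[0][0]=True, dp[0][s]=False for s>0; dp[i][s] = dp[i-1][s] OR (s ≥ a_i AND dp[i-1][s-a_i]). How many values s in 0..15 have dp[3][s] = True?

5

i\s   0   1   2   3   4   5   6   7   8   9  10  11  12  13  14  15
  0   T   F   F   F   F   F   F   F   F   F   F   F   F   F   F   F
  1   T   F   F   F   F   F   F   T   F   F   F   F   F   F   F   F
  2   T   F   T   F   F   F   F   T   F   T   F   F   F   F   F   F
  3   T   F   T   F   F   F   F   T   F   T   F   T   F   F   F   F
  4   T   F   T   F   F   F   F   T   F   T   F   T   F   F   T   F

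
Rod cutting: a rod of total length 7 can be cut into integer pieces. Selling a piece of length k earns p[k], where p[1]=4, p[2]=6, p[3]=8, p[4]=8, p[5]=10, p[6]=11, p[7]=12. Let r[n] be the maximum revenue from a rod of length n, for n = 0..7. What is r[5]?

20

   n    0    1    2    3    4    5    6    7
r[n]    0    4    8   12   16   20   24   28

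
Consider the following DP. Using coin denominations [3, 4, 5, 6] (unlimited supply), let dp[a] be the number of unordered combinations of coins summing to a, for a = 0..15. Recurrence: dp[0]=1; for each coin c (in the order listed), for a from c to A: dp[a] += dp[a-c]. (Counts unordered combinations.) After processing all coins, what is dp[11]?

3

after  coin     0     1     2     3     4     5     6     7     8     9    10    11    12    13    14    15
          3     1     0     0     1     0     0     1     0     0     1     0     0     1     0     0     1
          4     1     0     0     1     1     0     1     1     1     1     1     1     2     1     1     2
          5     1     0     0     1     1     1     1     1     2     2     2     2     3     3     3     4
          6     1     0     0     1     1     1     2     1     2     3     3     3     5     4     5     7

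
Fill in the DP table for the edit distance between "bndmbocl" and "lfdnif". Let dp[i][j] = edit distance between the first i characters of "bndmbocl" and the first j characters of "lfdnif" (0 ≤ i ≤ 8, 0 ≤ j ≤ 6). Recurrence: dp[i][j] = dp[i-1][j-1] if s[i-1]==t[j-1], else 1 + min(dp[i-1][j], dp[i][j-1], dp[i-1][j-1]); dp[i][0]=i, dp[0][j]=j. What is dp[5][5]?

   ''  l  f  d  n  i  f
''  0  1  2  3  4  5  6
 b  1  1  2  3  4  5  6
 n  2  2  2  3  3  4  5
 d  3  3  3  2  3  4  5
 m  4  4  4  3  3  4  5
 b  5  5  5  4  4  4  5
 o  6  6  6  5  5  5  5
 c  7  7  7  6  6  6  6
 l  8  7  8  7  7  7  7

4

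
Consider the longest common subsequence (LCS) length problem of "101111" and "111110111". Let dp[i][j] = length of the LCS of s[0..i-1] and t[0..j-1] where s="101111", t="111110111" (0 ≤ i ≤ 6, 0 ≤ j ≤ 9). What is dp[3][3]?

   ''  1  1  1  1  1  0  1  1  1
''  0  0  0  0  0  0  0  0  0  0
 1  0  1  1  1  1  1  1  1  1  1
 0  0  1  1  1  1  1  2  2  2  2
 1  0  1  2  2  2  2  2  3  3  3
 1  0  1  2  3  3  3  3  3  4  4
 1  0  1  2  3  4  4  4  4  4  5
 1  0  1  2  3  4  5  5  5  5  5

2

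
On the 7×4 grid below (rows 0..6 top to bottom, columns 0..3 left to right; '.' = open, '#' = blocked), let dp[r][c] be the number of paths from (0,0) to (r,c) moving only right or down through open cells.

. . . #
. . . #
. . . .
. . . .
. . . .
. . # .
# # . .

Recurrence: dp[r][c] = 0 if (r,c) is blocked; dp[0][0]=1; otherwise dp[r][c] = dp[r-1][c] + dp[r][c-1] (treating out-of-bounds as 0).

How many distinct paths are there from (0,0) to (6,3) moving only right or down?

31

r\c   0   1   2   3
  0   1   1   1   0
  1   1   2   3   0
  2   1   3   6   6
  3   1   4  10  16
  4   1   5  15  31
  5   1   6   0  31
  6   0   0   0  31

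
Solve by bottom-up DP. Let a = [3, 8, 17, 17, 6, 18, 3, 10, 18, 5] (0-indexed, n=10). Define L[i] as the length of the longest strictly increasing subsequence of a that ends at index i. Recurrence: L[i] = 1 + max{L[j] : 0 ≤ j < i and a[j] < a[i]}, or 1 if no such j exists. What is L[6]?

   i    0    1    2    3    4    5    6    7    8    9
a[i]    3    8   17   17    6   18    3   10   18    5
L[i]    1    2    3    3    2    4    1    3    4    2

1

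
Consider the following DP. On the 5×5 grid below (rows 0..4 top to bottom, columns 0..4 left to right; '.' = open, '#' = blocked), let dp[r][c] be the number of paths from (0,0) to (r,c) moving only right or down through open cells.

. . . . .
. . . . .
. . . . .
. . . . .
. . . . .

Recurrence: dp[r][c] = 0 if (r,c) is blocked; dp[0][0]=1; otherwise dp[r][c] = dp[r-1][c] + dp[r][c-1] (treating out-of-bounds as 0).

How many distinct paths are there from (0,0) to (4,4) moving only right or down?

70

r\c   0   1   2   3   4
  0   1   1   1   1   1
  1   1   2   3   4   5
  2   1   3   6  10  15
  3   1   4  10  20  35
  4   1   5  15  35  70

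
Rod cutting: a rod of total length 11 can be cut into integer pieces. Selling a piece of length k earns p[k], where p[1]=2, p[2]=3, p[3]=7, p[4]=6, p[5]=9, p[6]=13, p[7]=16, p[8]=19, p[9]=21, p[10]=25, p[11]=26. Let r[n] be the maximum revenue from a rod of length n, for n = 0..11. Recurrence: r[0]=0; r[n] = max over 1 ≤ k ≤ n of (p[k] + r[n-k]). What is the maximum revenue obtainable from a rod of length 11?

27

   n    0    1    2    3    4    5    6    7    8    9   10   11
r[n]    0    2    4    7    9   11   14   16   19   21   25   27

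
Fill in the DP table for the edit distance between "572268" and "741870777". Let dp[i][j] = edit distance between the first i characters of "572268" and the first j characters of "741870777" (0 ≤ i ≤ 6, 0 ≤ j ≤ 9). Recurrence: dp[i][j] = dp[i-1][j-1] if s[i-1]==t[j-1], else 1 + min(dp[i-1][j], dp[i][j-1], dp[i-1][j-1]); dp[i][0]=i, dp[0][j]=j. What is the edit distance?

8

   ''  7  4  1  8  7  0  7  7  7
''  0  1  2  3  4  5  6  7  8  9
 5  1  1  2  3  4  5  6  7  8  9
 7  2  1  2  3  4  4  5  6  7  8
 2  3  2  2  3  4  5  5  6  7  8
 2  4  3  3  3  4  5  6  6  7  8
 6  5  4  4  4  4  5  6  7  7  8
 8  6  5  5  5  4  5  6  7  8  8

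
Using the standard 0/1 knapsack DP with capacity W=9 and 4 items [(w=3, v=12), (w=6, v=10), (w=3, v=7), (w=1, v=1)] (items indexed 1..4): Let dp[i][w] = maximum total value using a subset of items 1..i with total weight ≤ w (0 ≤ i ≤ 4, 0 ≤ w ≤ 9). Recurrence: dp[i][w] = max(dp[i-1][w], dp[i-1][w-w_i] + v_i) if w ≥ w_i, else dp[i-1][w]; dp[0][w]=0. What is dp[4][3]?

12

i\w   0   1   2   3   4   5   6   7   8   9
  0   0   0   0   0   0   0   0   0   0   0
  1   0   0   0  12  12  12  12  12  12  12
  2   0   0   0  12  12  12  12  12  12  22
  3   0   0   0  12  12  12  19  19  19  22
  4   0   1   1  12  13  13  19  20  20  22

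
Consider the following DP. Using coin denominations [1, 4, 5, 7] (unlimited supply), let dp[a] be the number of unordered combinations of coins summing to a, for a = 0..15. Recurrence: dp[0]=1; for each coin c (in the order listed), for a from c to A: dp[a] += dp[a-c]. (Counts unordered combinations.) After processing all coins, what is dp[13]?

after  coin     0     1     2     3     4     5     6     7     8     9    10    11    12    13    14    15
          1     1     1     1     1     1     1     1     1     1     1     1     1     1     1     1     1
          4     1     1     1     1     2     2     2     2     3     3     3     3     4     4     4     4
          5     1     1     1     1     2     3     3     3     4     5     6     6     7     8     9    10
          7     1     1     1     1     2     3     3     4     5     6     7     8    10    11    13    15

11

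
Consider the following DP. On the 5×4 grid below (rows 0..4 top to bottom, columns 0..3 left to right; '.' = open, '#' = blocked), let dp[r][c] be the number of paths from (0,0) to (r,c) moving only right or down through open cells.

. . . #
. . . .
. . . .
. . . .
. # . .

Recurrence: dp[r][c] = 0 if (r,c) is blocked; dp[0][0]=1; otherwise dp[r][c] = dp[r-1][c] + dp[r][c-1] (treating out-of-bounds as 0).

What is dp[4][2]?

r\c   0   1   2   3
  0   1   1   1   0
  1   1   2   3   3
  2   1   3   6   9
  3   1   4  10  19
  4   1   0  10  29

10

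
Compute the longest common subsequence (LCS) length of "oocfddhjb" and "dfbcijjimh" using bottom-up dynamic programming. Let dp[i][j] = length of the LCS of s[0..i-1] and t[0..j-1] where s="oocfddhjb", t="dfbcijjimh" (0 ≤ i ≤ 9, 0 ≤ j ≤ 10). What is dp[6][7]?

   ''  d  f  b  c  i  j  j  i  m  h
''  0  0  0  0  0  0  0  0  0  0  0
 o  0  0  0  0  0  0  0  0  0  0  0
 o  0  0  0  0  0  0  0  0  0  0  0
 c  0  0  0  0  1  1  1  1  1  1  1
 f  0  0  1  1  1  1  1  1  1  1  1
 d  0  1  1  1  1  1  1  1  1  1  1
 d  0  1  1  1  1  1  1  1  1  1  1
 h  0  1  1  1  1  1  1  1  1  1  2
 j  0  1  1  1  1  1  2  2  2  2  2
 b  0  1  1  2  2  2  2  2  2  2  2

1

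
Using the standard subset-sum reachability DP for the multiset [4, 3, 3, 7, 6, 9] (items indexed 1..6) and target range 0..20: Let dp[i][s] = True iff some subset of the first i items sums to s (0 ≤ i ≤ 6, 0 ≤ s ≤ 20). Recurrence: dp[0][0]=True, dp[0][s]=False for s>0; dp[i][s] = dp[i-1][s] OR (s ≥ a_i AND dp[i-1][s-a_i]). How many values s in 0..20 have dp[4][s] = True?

i\s   0   1   2   3   4   5   6   7   8   9  10  11  12  13  14  15  16  17  18  19  20
  0   T   F   F   F   F   F   F   F   F   F   F   F   F   F   F   F   F   F   F   F   F
  1   T   F   F   F   T   F   F   F   F   F   F   F   F   F   F   F   F   F   F   F   F
  2   T   F   F   T   T   F   F   T   F   F   F   F   F   F   F   F   F   F   F   F   F
  3   T   F   F   T   T   F   T   T   F   F   T   F   F   F   F   F   F   F   F   F   F
  4   T   F   F   T   T   F   T   T   F   F   T   T   F   T   T   F   F   T   F   F   F
  5   T   F   F   T   T   F   T   T   F   T   T   T   T   T   T   F   T   T   F   T   T
  6   T   F   F   T   T   F   T   T   F   T   T   T   T   T   T   T   T   T   T   T   T

10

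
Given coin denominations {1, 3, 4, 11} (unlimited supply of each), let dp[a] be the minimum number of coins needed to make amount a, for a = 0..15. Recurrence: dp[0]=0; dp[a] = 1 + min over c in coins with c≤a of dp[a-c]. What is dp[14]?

2

 a  0  1  2  3  4  5  6  7  8  9 10 11 12 13 14 15
dp  0  1  2  1  1  2  2  2  2  3  3  1  2  3  2  2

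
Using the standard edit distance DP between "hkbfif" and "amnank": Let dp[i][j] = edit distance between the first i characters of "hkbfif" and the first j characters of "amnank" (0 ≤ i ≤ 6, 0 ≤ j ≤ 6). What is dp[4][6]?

   ''  a  m  n  a  n  k
''  0  1  2  3  4  5  6
 h  1  1  2  3  4  5  6
 k  2  2  2  3  4  5  5
 b  3  3  3  3  4  5  6
 f  4  4  4  4  4  5  6
 i  5  5  5  5  5  5  6
 f  6  6  6  6  6  6  6

6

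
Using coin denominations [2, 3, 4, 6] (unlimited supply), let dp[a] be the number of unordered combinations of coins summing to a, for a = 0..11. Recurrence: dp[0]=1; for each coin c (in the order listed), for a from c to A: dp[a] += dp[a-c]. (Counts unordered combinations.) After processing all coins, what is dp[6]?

4

after  coin     0     1     2     3     4     5     6     7     8     9    10    11
          2     1     0     1     0     1     0     1     0     1     0     1     0
          3     1     0     1     1     1     1     2     1     2     2     2     2
          4     1     0     1     1     2     1     3     2     4     3     5     4
          6     1     0     1     1     2     1     4     2     5     4     7     5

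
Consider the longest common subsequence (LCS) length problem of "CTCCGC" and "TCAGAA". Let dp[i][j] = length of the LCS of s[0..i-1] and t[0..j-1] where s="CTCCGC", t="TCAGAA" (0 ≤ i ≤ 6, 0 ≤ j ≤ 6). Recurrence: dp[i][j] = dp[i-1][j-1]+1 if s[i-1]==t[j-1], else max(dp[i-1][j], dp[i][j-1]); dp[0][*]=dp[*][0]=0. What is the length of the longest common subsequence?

   ''  T  C  A  G  A  A
''  0  0  0  0  0  0  0
 C  0  0  1  1  1  1  1
 T  0  1  1  1  1  1  1
 C  0  1  2  2  2  2  2
 C  0  1  2  2  2  2  2
 G  0  1  2  2  3  3  3
 C  0  1  2  2  3  3  3

3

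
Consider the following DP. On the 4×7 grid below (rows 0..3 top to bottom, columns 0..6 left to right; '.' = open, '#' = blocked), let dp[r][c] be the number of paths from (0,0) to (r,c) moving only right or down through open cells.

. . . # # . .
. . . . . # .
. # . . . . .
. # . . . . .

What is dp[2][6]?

r\c   0   1   2   3   4   5   6
  0   1   1   1   0   0   0   0
  1   1   2   3   3   3   0   0
  2   1   0   3   6   9   9   9
  3   1   0   3   9  18  27  36

9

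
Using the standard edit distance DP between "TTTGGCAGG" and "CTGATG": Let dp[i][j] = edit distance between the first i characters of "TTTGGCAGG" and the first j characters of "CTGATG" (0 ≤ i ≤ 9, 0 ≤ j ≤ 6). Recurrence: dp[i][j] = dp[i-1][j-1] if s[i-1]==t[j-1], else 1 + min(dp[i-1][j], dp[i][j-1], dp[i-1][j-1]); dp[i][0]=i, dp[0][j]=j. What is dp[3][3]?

2

   ''  C  T  G  A  T  G
''  0  1  2  3  4  5  6
 T  1  1  1  2  3  4  5
 T  2  2  1  2  3  3  4
 T  3  3  2  2  3  3  4
 G  4  4  3  2  3  4  3
 G  5  5  4  3  3  4  4
 C  6  5  5  4  4  4  5
 A  7  6  6  5  4  5  5
 G  8  7  7  6  5  5  5
 G  9  8  8  7  6  6  5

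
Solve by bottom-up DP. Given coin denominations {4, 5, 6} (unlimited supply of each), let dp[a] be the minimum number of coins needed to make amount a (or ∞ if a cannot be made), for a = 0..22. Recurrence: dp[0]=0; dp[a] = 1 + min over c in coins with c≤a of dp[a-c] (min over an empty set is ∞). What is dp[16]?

3

 a  0  1  2  3  4  5  6  7  8  9 10 11 12 13 14 15 16 17 18 19 20 21 22
dp  0  -  -  -  1  1  1  -  2  2  2  2  2  3  3  3  3  3  3  4  4  4  4
(- denotes ∞ / unreachable)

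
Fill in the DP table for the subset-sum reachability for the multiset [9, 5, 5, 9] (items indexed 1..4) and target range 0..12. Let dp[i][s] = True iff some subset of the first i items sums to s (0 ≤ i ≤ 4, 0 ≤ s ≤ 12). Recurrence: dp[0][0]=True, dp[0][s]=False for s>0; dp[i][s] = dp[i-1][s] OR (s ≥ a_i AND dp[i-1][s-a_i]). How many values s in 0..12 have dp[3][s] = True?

4

i\s   0   1   2   3   4   5   6   7   8   9  10  11  12
  0   T   F   F   F   F   F   F   F   F   F   F   F   F
  1   T   F   F   F   F   F   F   F   F   T   F   F   F
  2   T   F   F   F   F   T   F   F   F   T   F   F   F
  3   T   F   F   F   F   T   F   F   F   T   T   F   F
  4   T   F   F   F   F   T   F   F   F   T   T   F   F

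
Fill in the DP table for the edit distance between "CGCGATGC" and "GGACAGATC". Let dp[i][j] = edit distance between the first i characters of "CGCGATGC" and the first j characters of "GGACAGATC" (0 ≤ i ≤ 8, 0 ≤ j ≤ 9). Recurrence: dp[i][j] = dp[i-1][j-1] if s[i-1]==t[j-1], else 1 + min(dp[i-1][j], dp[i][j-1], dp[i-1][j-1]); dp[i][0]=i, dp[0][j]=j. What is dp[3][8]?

6

   ''  G  G  A  C  A  G  A  T  C
''  0  1  2  3  4  5  6  7  8  9
 C  1  1  2  3  3  4  5  6  7  8
 G  2  1  1  2  3  4  4  5  6  7
 C  3  2  2  2  2  3  4  5  6  6
 G  4  3  2  3  3  3  3  4  5  6
 A  5  4  3  2  3  3  4  3  4  5
 T  6  5  4  3  3  4  4  4  3  4
 G  7  6  5  4  4  4  4  5  4  4
 C  8  7  6  5  4  5  5  5  5  4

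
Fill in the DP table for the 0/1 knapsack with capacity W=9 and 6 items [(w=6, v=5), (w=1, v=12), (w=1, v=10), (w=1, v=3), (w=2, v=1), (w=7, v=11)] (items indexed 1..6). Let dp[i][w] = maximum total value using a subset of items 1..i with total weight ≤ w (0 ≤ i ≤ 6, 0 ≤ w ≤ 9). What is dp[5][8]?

i\w   0   1   2   3   4   5   6   7   8   9
  0   0   0   0   0   0   0   0   0   0   0
  1   0   0   0   0   0   0   5   5   5   5
  2   0  12  12  12  12  12  12  17  17  17
  3   0  12  22  22  22  22  22  22  27  27
  4   0  12  22  25  25  25  25  25  27  30
  5   0  12  22  25  25  26  26  26  27  30
  6   0  12  22  25  25  26  26  26  27  33

27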